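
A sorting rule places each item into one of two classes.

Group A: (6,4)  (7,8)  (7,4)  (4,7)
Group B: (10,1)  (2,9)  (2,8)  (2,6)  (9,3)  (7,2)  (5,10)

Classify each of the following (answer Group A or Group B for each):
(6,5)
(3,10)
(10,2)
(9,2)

Group A, Group B, Group B, Group B

The simplest hypothesis consistent with all the labels is: |first − second| ≤ 3.
(6,5) — |6−5| = 1, hence Group A.
(3,10) — |3−10| = 7, hence Group B.
(10,2) — |10−2| = 8, hence Group B.
(9,2) — |9−2| = 7, hence Group B.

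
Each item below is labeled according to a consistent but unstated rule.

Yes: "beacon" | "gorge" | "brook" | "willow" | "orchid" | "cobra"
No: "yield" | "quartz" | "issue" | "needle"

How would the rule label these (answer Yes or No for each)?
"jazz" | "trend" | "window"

A rule that fits every label: contains 'o' — true of each 'Yes' example, false of each 'No' one.
"jazz": no 'o' — doesn't qualify, so No. "trend": no 'o' — doesn't qualify, so No. "window": has 'o' — fits, so Yes.

No, No, Yes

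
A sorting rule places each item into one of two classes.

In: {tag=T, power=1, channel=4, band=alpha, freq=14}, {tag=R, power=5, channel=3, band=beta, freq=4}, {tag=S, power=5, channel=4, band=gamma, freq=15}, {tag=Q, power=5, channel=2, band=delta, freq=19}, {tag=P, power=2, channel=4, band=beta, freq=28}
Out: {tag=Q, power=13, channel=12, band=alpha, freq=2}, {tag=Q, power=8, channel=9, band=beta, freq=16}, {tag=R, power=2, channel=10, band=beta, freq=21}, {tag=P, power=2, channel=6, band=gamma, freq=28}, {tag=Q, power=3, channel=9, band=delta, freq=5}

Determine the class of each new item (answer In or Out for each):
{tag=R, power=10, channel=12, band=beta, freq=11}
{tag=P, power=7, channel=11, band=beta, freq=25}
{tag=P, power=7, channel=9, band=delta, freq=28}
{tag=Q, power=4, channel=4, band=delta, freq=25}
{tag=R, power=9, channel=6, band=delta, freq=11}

The simplest hypothesis consistent with all the labels is: channel ≤ 4.

Out, Out, Out, In, Out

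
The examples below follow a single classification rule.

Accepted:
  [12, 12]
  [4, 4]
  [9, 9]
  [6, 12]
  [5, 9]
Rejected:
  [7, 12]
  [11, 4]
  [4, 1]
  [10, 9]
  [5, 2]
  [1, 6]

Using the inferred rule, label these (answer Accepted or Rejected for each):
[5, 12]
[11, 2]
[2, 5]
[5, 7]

The rule appears to be: sum is even.
Rejected: [5, 12], since 5+12 = 17.
Rejected: [11, 2], since 11+2 = 13.
Rejected: [2, 5], since 2+5 = 7.
Accepted: [5, 7], since 5+7 = 12.

Rejected, Rejected, Rejected, Accepted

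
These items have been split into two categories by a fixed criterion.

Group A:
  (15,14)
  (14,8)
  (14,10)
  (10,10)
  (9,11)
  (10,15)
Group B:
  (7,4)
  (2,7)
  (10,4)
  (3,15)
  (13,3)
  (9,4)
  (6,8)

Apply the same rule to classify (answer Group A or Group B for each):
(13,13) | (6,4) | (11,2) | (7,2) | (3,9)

Group A, Group B, Group B, Group B, Group B

The rule appears to be: sum ≥ 20.
Group A: (13,13), since 13+13 = 26.
Group B: (6,4), since 6+4 = 10.
Group B: (11,2), since 11+2 = 13.
Group B: (7,2), since 7+2 = 9.
Group B: (3,9), since 3+9 = 12.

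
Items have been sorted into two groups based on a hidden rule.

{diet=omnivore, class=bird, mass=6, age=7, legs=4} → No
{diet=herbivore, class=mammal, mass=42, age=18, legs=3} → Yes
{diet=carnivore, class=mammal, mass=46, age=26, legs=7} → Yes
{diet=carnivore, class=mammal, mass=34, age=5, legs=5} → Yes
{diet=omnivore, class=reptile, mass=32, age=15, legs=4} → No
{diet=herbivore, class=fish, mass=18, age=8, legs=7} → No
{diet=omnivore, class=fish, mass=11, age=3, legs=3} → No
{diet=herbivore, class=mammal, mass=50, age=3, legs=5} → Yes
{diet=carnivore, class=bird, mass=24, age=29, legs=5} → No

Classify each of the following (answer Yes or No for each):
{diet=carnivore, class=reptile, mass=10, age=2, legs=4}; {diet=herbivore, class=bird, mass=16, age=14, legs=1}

No, No

All 'Yes' examples share one property — class is mammal — and every 'No' example lacks it.
{diet=carnivore, class=reptile, mass=10, age=2, legs=4} → class is reptile → No. {diet=herbivore, class=bird, mass=16, age=14, legs=1} → class is bird → No.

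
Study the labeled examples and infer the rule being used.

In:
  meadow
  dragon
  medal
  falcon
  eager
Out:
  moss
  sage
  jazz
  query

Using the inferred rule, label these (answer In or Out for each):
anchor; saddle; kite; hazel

A rule that fits every label: length ≥ 5 AND contains 'a' — true of each 'In' example, false of each 'Out' one.
In: anchor, since length 6, has 'a'. In: saddle, since length 6, has 'a'. Out: kite, since length 4, no 'a'. In: hazel, since length 5, has 'a'.

In, In, Out, In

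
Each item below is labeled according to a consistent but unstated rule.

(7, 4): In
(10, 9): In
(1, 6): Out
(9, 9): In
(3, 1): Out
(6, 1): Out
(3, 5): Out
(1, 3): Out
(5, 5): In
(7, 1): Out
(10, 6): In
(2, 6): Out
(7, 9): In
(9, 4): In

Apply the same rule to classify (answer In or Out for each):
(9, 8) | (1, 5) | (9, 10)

The rule appears to be: sum ≥ 10.

In, Out, In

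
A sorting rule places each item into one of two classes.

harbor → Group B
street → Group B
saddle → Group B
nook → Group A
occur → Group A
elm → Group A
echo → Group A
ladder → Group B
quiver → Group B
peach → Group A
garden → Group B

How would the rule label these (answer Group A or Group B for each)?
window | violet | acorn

Group B, Group B, Group A

The common property of the 'Group A' items is: length ≤ 5. No 'Group B' item has it.
window: length 6 — fails this test, so Group B. violet: length 6 — fails this test, so Group B. acorn: length 5 — meets the rule, so Group A.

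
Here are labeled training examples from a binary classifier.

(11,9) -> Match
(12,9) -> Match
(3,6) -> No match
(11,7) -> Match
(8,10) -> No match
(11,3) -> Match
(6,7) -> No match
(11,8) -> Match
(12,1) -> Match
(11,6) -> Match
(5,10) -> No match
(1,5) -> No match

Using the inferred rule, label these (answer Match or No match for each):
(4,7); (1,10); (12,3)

The distinguishing property — first > second — holds for all the 'Match' cases and none of the 'No match' cases.

No match, No match, Match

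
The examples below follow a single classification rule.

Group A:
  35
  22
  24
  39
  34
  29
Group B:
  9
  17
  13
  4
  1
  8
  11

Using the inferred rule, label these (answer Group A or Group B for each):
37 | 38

Group A, Group A

The pattern is that an item is 'Group A' exactly when: at least 22.
37: 37 ≥ 22, satisfies this → Group A. 38: 38 ≥ 22, satisfies this → Group A.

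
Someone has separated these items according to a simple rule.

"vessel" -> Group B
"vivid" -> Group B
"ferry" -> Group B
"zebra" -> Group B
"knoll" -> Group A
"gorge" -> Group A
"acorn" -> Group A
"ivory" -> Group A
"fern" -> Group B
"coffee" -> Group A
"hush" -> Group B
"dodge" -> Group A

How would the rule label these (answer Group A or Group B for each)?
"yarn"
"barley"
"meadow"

Group B, Group B, Group A

The common property of the 'Group A' items is: contains 'o'. No 'Group B' item has it.
"yarn" → no 'o' → Group B.
"barley" → no 'o' → Group B.
"meadow" → has 'o' → Group A.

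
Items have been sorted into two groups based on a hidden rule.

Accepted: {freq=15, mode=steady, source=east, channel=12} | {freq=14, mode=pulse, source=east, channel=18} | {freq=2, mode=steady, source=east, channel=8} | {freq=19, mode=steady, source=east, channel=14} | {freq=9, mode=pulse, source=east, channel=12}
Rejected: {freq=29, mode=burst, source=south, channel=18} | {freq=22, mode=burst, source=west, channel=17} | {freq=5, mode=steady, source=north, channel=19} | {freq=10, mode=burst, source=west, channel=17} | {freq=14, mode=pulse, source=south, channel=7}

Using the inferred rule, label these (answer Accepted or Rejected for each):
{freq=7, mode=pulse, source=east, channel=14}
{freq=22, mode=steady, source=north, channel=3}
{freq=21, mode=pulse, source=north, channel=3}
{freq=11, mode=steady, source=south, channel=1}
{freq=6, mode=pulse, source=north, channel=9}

Accepted, Rejected, Rejected, Rejected, Rejected

The simplest hypothesis consistent with all the labels is: source is east.
{freq=7, mode=pulse, source=east, channel=14} → source is east → Accepted. {freq=22, mode=steady, source=north, channel=3} → source is north → Rejected. {freq=21, mode=pulse, source=north, channel=3} → source is north → Rejected. {freq=11, mode=steady, source=south, channel=1} → source is south → Rejected. {freq=6, mode=pulse, source=north, channel=9} → source is north → Rejected.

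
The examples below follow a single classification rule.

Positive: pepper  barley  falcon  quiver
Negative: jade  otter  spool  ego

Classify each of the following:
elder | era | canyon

Negative, Negative, Positive

The distinguishing property — length 6 — holds for all the 'Positive' cases and none of the 'Negative' cases.
elder — length 5, hence Negative.
era — length 3, hence Negative.
canyon — length 6, hence Positive.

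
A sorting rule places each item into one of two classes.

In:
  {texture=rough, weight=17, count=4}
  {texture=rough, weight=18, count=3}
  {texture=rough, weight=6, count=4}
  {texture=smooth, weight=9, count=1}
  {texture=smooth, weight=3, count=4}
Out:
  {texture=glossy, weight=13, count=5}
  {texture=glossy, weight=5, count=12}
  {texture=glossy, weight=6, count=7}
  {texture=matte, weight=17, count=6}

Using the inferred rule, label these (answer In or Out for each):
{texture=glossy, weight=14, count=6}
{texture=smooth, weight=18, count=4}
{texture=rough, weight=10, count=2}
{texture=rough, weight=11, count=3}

Every 'In' example satisfies: count ≤ 4. None of the 'Out' examples do.

Out, In, In, In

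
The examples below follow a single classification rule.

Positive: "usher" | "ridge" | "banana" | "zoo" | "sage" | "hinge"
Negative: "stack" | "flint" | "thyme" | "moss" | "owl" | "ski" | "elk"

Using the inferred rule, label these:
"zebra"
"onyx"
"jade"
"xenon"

All 'Positive' examples share one property — has ≥ 2 vowels — and every 'Negative' example lacks it.
"zebra": 2 vowels — checks out, so Positive. "onyx": 1 vowel — fails the rule, so Negative. "jade": 2 vowels — checks out, so Positive. "xenon": 2 vowels — checks out, so Positive.

Positive, Negative, Positive, Positive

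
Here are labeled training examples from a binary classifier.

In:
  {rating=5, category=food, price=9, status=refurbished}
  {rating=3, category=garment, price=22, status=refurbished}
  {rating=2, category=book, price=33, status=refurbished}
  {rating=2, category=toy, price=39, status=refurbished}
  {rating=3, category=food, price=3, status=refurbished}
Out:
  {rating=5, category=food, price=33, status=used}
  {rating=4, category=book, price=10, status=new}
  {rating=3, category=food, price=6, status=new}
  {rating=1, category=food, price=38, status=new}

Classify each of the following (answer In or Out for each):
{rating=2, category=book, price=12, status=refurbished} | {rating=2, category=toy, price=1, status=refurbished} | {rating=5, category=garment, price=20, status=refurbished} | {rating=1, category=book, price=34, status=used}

The classifier is using: status is refurbished.

In, In, In, Out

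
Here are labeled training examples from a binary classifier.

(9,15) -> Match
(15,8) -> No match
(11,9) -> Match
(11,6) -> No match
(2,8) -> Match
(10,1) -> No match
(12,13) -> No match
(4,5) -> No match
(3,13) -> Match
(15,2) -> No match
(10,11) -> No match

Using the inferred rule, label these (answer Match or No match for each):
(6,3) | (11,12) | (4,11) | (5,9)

No match, No match, No match, Match

Every 'Match' example satisfies: sum is even. None of the 'No match' examples do.
(6,3) → 6+3 = 9 → No match. (11,12) → 11+12 = 23 → No match. (4,11) → 4+11 = 15 → No match. (5,9) → 5+9 = 14 → Match.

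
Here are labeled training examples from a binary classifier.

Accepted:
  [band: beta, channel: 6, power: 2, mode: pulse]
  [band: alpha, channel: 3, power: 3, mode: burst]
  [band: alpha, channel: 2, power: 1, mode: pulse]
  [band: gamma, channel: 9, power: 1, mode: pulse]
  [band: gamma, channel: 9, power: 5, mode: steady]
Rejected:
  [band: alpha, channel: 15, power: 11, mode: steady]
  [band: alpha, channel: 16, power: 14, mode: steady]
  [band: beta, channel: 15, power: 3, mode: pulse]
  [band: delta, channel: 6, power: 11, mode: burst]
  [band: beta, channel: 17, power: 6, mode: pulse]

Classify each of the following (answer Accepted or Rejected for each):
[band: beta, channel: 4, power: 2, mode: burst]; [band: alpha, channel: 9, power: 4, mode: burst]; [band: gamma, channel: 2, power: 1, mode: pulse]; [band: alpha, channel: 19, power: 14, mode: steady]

Accepted, Accepted, Accepted, Rejected

Every 'Accepted' example satisfies: channel ≤ 9 AND power ≤ 5. None of the 'Rejected' examples do.
[band: beta, channel: 4, power: 2, mode: burst]: channel = 4, power = 2, passes → Accepted. [band: alpha, channel: 9, power: 4, mode: burst]: channel = 9, power = 4, passes → Accepted. [band: gamma, channel: 2, power: 1, mode: pulse]: channel = 2, power = 1, passes → Accepted. [band: alpha, channel: 19, power: 14, mode: steady]: channel = 19, power = 14, fails the rule → Rejected.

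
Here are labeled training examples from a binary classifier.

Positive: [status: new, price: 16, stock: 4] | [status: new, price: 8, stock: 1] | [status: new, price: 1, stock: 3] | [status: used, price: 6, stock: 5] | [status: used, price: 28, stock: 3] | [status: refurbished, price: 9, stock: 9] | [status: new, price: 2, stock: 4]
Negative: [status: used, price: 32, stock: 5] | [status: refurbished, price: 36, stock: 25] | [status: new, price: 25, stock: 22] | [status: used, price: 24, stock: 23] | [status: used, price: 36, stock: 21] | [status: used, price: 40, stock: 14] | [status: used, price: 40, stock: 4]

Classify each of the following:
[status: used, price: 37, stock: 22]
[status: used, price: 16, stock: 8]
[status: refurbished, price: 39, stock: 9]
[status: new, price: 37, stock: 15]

A rule that fits every label: stock ≤ 9 AND price ≤ 28 — true of each 'Positive' example, false of each 'Negative' one.
[status: used, price: 37, stock: 22]: stock = 22, price = 37, does not satisfy this → Negative.
[status: used, price: 16, stock: 8]: stock = 8, price = 16, satisfies this → Positive.
[status: refurbished, price: 39, stock: 9]: stock = 9, price = 39, does not satisfy this → Negative.
[status: new, price: 37, stock: 15]: stock = 15, price = 37, does not satisfy this → Negative.

Negative, Positive, Negative, Negative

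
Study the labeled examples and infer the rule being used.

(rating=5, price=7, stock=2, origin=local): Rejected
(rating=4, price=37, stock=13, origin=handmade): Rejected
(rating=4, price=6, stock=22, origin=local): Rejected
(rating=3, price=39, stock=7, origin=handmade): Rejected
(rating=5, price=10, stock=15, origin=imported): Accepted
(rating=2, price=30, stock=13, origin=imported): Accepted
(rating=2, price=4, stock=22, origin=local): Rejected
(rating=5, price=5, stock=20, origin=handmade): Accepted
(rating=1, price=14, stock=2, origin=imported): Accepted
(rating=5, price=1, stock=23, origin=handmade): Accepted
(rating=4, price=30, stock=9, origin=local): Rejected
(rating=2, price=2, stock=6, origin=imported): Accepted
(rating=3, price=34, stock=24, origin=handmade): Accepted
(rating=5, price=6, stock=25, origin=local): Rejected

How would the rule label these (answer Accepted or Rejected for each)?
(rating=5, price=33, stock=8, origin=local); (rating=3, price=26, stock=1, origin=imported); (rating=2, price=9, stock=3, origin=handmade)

Rejected, Accepted, Accepted

The rule appears to be: origin is not local AND price ≤ 34.
(rating=5, price=33, stock=8, origin=local) — origin is local, price = 33, hence Rejected. (rating=3, price=26, stock=1, origin=imported) — origin is imported, price = 26, hence Accepted. (rating=2, price=9, stock=3, origin=handmade) — origin is handmade, price = 9, hence Accepted.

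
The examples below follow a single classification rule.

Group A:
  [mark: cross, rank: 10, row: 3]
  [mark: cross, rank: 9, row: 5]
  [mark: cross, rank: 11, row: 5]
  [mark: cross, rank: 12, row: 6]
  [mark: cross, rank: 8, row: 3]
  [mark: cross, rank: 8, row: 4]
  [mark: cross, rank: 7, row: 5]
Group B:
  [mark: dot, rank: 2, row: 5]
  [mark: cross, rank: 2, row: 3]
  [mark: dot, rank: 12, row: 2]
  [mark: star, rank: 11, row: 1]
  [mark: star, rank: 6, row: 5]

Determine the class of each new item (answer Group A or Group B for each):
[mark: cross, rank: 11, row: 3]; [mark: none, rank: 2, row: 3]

Every 'Group A' example satisfies: mark is cross AND rank ≥ 6. None of the 'Group B' examples do.
[mark: cross, rank: 11, row: 3]: mark is cross, rank = 11 — matches, so Group A. [mark: none, rank: 2, row: 3]: mark is none, rank = 2 — does not satisfy this, so Group B.

Group A, Group B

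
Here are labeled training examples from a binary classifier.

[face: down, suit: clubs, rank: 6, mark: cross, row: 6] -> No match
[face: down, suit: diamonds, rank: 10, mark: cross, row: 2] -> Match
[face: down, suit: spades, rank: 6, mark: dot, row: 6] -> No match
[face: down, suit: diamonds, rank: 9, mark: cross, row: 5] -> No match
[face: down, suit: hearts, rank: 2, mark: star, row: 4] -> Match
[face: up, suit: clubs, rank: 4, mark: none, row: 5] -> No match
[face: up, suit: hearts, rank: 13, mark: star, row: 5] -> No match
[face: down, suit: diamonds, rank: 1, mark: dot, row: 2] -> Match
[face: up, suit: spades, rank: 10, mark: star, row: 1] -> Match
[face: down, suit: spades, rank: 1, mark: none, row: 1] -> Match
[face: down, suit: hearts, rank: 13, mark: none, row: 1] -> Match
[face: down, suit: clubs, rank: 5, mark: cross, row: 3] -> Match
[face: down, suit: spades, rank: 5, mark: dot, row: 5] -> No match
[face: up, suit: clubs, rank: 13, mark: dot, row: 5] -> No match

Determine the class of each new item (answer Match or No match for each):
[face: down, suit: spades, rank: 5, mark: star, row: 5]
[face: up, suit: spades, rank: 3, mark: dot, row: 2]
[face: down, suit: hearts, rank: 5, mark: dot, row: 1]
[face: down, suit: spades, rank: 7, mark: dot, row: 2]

No match, Match, Match, Match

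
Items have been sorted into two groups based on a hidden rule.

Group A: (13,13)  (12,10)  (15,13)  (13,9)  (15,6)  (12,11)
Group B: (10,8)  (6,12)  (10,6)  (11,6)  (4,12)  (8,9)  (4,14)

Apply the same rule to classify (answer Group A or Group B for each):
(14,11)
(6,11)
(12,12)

Group A, Group B, Group A

One predicate separates the groups cleanly: sum ≥ 21.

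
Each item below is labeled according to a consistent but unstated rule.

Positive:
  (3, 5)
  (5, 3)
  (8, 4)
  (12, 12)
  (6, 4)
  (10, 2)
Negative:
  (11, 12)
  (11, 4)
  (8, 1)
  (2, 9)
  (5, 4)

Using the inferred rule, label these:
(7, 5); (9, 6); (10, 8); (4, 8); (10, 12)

The simplest hypothesis consistent with all the labels is: sum is even.
Positive: (7, 5), since 7+5 = 12.
Negative: (9, 6), since 9+6 = 15.
Positive: (10, 8), since 10+8 = 18.
Positive: (4, 8), since 4+8 = 12.
Positive: (10, 12), since 10+12 = 22.

Positive, Negative, Positive, Positive, Positive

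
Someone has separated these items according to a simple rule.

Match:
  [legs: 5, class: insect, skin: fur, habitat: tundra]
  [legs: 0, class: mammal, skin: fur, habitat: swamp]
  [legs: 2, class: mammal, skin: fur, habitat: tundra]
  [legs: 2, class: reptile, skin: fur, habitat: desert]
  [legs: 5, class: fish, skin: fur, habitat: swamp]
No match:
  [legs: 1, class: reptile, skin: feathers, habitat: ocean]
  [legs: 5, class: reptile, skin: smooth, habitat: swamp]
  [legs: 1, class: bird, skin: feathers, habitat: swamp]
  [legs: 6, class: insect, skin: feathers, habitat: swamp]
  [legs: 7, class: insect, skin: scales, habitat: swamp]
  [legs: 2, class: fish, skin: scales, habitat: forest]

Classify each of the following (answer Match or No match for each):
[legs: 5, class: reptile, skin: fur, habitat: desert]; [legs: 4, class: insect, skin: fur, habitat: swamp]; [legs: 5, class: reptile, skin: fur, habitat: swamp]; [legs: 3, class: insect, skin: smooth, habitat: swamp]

Match, Match, Match, No match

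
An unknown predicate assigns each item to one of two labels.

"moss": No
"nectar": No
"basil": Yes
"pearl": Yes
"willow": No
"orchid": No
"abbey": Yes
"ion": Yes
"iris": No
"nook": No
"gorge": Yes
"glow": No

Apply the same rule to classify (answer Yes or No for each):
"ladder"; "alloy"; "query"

No, Yes, Yes

A rule that fits every label: odd length — true of each 'Yes' example, false of each 'No' one.
"ladder": length 6, does not satisfy this → No. "alloy": length 5, qualifies → Yes. "query": length 5, qualifies → Yes.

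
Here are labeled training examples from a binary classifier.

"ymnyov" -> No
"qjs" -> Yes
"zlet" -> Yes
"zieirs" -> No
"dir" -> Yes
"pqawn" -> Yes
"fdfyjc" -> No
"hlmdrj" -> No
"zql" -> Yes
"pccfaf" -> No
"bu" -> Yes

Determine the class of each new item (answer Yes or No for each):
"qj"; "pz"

The simplest hypothesis consistent with all the labels is: length ≤ 5.
"qj" → length 2 → Yes. "pz" → length 2 → Yes.

Yes, Yes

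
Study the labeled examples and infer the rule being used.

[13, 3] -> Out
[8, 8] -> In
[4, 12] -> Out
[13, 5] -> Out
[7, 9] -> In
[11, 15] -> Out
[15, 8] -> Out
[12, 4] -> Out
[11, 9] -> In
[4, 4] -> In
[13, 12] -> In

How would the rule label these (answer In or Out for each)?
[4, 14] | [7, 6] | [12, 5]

Out, In, Out

The pattern is that an item is 'In' exactly when: |first − second| ≤ 2.
Out: [4, 14], since |4−14| = 10.
In: [7, 6], since |7−6| = 1.
Out: [12, 5], since |12−5| = 7.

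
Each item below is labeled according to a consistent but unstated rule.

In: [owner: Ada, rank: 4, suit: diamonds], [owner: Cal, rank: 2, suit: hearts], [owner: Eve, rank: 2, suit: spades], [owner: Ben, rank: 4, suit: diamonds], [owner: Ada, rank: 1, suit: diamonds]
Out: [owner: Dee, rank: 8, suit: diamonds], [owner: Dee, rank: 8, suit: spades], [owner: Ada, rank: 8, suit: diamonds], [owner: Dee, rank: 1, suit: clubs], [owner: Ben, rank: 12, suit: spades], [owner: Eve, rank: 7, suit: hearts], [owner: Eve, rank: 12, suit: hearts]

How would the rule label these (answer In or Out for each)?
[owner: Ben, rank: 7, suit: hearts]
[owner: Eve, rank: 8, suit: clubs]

The rule appears to be: owner is not Dee AND rank ≤ 4.
[owner: Ben, rank: 7, suit: hearts] — owner is Ben, rank = 7, hence Out.
[owner: Eve, rank: 8, suit: clubs] — owner is Eve, rank = 8, hence Out.

Out, Out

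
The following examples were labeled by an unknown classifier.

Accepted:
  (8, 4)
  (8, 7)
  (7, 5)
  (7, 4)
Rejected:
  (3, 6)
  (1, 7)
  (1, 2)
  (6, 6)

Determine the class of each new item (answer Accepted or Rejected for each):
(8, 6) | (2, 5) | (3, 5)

Every 'Accepted' example satisfies: first > second. None of the 'Rejected' examples do.
(8, 6): Accepted (8 > 6).
(2, 5): Rejected (2 < 5).
(3, 5): Rejected (3 < 5).

Accepted, Rejected, Rejected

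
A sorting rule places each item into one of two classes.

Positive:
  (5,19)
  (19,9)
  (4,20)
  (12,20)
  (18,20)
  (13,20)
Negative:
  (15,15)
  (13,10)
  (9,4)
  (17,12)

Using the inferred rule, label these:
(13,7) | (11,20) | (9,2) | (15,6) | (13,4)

The common property of the 'Positive' items is: max ≥ 18. No 'Negative' item has it.
(13,7): max 13 — does not fit, so Negative.
(11,20): max 20 — passes, so Positive.
(9,2): max 9 — does not fit, so Negative.
(15,6): max 15 — does not fit, so Negative.
(13,4): max 13 — does not fit, so Negative.

Negative, Positive, Negative, Negative, Negative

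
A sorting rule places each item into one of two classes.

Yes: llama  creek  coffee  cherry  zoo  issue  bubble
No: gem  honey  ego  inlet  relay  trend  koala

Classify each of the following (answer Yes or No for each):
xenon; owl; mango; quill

No, No, No, Yes

Rule: has a double letter. This holds for each 'Yes' example and fails for each 'No' one.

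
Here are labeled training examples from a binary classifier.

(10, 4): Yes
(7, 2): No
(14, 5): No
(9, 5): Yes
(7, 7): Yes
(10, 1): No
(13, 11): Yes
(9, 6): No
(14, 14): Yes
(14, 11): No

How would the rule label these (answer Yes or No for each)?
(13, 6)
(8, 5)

No, No

Checking candidate rules against both groups, what survives is: sum is even.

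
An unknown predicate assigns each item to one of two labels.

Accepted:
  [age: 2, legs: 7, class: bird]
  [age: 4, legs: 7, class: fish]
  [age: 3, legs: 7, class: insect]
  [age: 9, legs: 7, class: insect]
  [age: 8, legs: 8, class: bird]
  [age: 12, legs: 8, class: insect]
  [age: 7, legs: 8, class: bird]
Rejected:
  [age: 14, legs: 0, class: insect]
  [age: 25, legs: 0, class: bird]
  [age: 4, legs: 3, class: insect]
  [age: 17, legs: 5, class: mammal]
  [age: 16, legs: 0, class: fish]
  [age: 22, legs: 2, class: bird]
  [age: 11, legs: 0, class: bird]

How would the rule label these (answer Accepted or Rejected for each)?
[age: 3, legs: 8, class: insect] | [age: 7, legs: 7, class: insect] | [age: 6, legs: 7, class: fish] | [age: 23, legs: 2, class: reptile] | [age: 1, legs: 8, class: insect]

Accepted, Accepted, Accepted, Rejected, Accepted

'Accepted' ⟺ legs ≥ 7.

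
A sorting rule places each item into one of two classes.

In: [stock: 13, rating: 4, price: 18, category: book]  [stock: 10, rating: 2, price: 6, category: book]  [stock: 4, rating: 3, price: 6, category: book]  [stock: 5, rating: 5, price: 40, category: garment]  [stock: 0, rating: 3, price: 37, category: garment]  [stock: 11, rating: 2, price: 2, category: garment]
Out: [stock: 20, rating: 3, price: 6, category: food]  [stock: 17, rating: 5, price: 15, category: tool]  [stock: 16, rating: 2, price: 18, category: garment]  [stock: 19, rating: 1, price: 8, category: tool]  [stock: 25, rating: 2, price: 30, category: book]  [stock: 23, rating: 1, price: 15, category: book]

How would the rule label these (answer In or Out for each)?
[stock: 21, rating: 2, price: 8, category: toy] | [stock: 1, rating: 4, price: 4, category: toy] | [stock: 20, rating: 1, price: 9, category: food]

Out, In, Out

The classifier is using: stock ≤ 13.
Out: [stock: 21, rating: 2, price: 8, category: toy], since stock = 21. In: [stock: 1, rating: 4, price: 4, category: toy], since stock = 1. Out: [stock: 20, rating: 1, price: 9, category: food], since stock = 20.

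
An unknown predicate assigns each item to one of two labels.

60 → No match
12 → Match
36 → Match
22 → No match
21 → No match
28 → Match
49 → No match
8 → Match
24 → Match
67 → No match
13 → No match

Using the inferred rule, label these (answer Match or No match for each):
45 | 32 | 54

One predicate separates the groups cleanly: multiple of 4 AND at most 36.

No match, Match, No match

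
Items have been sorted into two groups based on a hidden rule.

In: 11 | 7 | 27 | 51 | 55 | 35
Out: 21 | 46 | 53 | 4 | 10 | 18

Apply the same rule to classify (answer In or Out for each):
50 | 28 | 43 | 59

Out, Out, In, In

Comparing the two groups points to one rule — ≡ 3 (mod 4).
50: 50 mod 4 = 2, does not satisfy this → Out. 28: 28 mod 4 = 0, does not satisfy this → Out. 43: 43 mod 4 = 3, checks out → In. 59: 59 mod 4 = 3, checks out → In.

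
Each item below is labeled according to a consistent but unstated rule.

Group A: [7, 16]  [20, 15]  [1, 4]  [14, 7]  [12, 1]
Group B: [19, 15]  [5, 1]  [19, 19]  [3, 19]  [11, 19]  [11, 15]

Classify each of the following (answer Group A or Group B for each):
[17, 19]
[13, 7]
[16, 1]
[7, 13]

All 'Group A' examples share one property — sum is odd — and every 'Group B' example lacks it.
[17, 19] → 17+19 = 36 → Group B.
[13, 7] → 13+7 = 20 → Group B.
[16, 1] → 16+1 = 17 → Group A.
[7, 13] → 7+13 = 20 → Group B.

Group B, Group B, Group A, Group B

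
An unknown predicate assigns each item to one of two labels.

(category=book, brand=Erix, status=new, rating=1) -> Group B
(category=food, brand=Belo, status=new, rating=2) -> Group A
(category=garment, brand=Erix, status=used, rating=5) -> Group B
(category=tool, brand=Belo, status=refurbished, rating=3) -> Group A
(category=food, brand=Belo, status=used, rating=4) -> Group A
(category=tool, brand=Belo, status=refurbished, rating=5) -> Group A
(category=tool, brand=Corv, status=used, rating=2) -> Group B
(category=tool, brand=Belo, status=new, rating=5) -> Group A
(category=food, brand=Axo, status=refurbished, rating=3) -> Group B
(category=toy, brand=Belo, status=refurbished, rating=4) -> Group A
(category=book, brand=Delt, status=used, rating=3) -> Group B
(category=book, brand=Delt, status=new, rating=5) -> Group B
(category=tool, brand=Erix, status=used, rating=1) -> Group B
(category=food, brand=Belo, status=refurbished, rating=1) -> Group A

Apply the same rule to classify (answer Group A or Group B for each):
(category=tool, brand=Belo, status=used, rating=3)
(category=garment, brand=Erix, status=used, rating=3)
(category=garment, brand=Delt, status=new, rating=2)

Every 'Group A' example satisfies: brand is Belo. None of the 'Group B' examples do.
(category=tool, brand=Belo, status=used, rating=3): brand is Belo, has this property → Group A. (category=garment, brand=Erix, status=used, rating=3): brand is Erix, does not fit → Group B. (category=garment, brand=Delt, status=new, rating=2): brand is Delt, does not fit → Group B.

Group A, Group B, Group B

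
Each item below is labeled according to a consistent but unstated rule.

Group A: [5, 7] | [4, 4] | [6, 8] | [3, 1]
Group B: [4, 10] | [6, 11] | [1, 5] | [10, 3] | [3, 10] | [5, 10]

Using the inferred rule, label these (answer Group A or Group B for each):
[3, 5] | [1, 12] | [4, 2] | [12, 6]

Group A, Group B, Group A, Group B

The rule appears to be: |first − second| ≤ 2.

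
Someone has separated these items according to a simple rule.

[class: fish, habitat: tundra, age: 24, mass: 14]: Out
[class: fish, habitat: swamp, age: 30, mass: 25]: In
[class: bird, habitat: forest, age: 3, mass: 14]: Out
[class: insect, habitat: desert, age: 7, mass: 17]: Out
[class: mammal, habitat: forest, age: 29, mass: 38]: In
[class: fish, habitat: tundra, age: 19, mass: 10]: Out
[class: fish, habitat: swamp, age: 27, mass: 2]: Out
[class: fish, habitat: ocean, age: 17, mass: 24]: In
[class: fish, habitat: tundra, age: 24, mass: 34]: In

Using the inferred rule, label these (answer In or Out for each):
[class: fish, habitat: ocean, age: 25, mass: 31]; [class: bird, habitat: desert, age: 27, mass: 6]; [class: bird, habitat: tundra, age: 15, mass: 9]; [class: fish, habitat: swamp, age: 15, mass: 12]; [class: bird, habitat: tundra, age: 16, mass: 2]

In, Out, Out, Out, Out

The simplest hypothesis consistent with all the labels is: mass ≥ 24.
In: [class: fish, habitat: ocean, age: 25, mass: 31], since mass = 31.
Out: [class: bird, habitat: desert, age: 27, mass: 6], since mass = 6.
Out: [class: bird, habitat: tundra, age: 15, mass: 9], since mass = 9.
Out: [class: fish, habitat: swamp, age: 15, mass: 12], since mass = 12.
Out: [class: bird, habitat: tundra, age: 16, mass: 2], since mass = 2.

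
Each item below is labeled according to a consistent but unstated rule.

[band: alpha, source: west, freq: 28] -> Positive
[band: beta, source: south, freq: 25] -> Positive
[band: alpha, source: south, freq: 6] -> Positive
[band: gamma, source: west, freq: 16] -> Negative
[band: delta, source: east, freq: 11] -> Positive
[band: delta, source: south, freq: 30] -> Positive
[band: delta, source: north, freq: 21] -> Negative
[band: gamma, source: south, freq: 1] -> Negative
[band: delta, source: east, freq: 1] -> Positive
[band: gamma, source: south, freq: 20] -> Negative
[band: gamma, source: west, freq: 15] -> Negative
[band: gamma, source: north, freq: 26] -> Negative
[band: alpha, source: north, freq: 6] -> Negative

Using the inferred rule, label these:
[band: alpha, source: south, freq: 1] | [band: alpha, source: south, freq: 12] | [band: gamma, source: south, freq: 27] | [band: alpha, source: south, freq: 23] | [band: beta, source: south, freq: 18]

'Positive' ⟺ source is not north AND band is not gamma.
[band: alpha, source: south, freq: 1]: source is south, band is alpha, fits → Positive.
[band: alpha, source: south, freq: 12]: source is south, band is alpha, fits → Positive.
[band: gamma, source: south, freq: 27]: source is south, band is gamma, fails the rule → Negative.
[band: alpha, source: south, freq: 23]: source is south, band is alpha, fits → Positive.
[band: beta, source: south, freq: 18]: source is south, band is beta, fits → Positive.

Positive, Positive, Negative, Positive, Positive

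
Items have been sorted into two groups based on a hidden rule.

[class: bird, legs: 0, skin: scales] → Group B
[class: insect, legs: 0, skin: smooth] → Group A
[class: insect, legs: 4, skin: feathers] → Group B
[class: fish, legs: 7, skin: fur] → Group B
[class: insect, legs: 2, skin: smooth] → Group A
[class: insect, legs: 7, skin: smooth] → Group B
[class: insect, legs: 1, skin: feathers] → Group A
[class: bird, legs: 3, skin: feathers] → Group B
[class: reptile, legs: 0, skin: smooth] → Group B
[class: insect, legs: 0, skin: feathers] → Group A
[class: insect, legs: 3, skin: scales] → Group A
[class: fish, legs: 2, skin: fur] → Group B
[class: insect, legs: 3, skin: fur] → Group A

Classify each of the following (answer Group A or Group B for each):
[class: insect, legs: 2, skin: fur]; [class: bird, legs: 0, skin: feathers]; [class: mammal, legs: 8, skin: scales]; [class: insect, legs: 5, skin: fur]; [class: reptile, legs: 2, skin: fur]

All 'Group A' examples share one property — class is insect AND legs ≤ 3 — and every 'Group B' example lacks it.

Group A, Group B, Group B, Group B, Group B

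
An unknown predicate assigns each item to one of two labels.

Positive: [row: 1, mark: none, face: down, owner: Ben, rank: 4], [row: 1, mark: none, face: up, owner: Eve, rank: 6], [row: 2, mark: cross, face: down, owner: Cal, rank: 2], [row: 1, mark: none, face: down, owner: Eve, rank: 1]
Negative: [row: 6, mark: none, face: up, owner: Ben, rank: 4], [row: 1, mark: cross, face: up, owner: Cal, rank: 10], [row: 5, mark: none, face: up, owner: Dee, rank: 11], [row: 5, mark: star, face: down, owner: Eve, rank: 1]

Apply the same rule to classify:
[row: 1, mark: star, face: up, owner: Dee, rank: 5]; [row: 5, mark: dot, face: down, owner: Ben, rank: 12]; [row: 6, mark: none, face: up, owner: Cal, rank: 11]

Positive, Negative, Negative

The simplest hypothesis consistent with all the labels is: rank ≤ 6 AND row ≤ 2.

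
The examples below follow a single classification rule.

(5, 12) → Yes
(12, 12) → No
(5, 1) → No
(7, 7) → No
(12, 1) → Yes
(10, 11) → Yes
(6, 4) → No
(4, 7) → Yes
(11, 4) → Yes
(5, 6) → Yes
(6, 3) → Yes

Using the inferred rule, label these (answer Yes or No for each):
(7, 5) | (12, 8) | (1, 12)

Rule: sum is odd. This holds for each 'Yes' example and fails for each 'No' one.
(7, 5): 7+5 = 12 — does not pass, so No.
(12, 8): 12+8 = 20 — does not pass, so No.
(1, 12): 1+12 = 13 — fits, so Yes.

No, No, Yes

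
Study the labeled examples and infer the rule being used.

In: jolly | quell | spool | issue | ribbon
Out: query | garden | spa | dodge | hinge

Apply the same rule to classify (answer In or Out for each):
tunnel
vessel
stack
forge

The rule appears to be: has a double letter.
tunnel: 'nn' doubled, matches → In. vessel: 'ss' doubled, matches → In. stack: no doubled letter, fails this test → Out. forge: no doubled letter, fails this test → Out.

In, In, Out, Out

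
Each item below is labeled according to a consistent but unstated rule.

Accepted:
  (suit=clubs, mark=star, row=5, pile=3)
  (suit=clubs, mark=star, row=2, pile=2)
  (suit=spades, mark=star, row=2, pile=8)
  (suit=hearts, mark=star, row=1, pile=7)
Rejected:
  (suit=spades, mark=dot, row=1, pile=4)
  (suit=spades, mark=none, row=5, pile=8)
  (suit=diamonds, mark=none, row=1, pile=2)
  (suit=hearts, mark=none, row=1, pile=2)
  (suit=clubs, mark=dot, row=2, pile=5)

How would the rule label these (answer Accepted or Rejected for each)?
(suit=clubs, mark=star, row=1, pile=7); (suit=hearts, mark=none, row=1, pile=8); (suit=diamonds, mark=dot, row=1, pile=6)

The distinguishing property — mark is star — holds for all the 'Accepted' cases and none of the 'Rejected' cases.
(suit=clubs, mark=star, row=1, pile=7): Accepted (mark is star). (suit=hearts, mark=none, row=1, pile=8): Rejected (mark is none). (suit=diamonds, mark=dot, row=1, pile=6): Rejected (mark is dot).

Accepted, Rejected, Rejected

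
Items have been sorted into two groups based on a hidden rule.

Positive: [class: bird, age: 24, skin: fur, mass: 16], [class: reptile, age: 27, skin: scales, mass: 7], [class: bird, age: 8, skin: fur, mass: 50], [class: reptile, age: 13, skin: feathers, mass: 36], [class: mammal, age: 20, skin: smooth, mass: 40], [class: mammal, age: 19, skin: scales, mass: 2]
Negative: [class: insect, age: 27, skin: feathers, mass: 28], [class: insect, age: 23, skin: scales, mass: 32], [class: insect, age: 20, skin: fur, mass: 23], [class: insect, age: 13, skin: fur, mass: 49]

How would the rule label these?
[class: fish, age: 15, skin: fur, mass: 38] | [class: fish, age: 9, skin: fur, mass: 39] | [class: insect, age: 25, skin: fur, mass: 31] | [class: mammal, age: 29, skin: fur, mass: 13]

The pattern is that an item is 'Positive' exactly when: class is not insect.

Positive, Positive, Negative, Positive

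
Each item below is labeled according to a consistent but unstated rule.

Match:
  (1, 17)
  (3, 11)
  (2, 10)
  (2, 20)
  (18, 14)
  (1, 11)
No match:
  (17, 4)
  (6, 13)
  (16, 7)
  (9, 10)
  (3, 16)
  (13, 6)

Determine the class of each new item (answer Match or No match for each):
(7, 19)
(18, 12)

Match, Match

All 'Match' examples share one property — sum is even — and every 'No match' example lacks it.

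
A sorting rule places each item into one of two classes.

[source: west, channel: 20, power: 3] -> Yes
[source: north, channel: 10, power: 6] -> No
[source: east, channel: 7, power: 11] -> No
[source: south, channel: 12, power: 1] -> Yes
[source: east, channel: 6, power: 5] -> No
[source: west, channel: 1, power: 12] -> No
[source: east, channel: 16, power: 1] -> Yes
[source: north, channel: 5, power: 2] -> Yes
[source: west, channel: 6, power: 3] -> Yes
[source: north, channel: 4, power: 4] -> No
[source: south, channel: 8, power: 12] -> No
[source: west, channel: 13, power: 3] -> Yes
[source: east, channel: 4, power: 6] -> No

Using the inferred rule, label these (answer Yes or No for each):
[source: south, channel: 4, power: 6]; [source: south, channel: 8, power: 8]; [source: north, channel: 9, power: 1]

The rule appears to be: power ≤ 3.
[source: south, channel: 4, power: 6]: power = 6 — does not pass, so No. [source: south, channel: 8, power: 8]: power = 8 — does not pass, so No. [source: north, channel: 9, power: 1]: power = 1 — satisfies this, so Yes.

No, No, Yes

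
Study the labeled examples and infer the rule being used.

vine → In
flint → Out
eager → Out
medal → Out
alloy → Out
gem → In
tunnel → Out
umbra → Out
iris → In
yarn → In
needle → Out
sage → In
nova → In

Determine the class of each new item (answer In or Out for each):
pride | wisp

Out, In

The simplest hypothesis consistent with all the labels is: length ≤ 4.
pride: Out (length 5). wisp: In (length 4).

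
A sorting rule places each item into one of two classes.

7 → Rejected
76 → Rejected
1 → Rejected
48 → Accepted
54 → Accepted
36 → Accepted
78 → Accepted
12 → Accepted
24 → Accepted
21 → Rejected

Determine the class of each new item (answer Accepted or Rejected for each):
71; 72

Rejected, Accepted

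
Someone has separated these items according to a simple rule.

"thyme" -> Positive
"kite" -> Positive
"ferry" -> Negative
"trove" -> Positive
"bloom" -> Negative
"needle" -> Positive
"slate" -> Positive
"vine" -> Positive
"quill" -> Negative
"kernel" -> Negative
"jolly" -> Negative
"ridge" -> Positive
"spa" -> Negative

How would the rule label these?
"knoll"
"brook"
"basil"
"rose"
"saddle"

Negative, Negative, Negative, Positive, Positive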